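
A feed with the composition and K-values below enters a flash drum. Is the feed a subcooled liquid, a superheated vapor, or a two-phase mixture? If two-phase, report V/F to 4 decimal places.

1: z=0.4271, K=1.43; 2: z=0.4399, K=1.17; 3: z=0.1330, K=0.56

superheated vapor

ΣzᵢKᵢ = 1.1999; Σzᵢ/Kᵢ = 0.9122.
Since Σzᵢ/Kᵢ < 1 the mixture is above its dew point — single vapor phase.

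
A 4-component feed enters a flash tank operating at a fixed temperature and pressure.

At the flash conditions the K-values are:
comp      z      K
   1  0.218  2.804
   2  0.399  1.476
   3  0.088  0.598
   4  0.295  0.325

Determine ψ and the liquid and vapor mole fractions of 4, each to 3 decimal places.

ψ = 0.526, x_4 = 0.457, y_4 = 0.149

Material balance + equilibrium reduce to Σ zᵢ(Kᵢ−1)/(1+ψ(Kᵢ−1)) = 0.
Feasibility: ΣzᵢKᵢ = 1.349, Σzᵢ/Kᵢ = 1.403 — both > 1, two phases present.
Newton iteration, ψ⁰ = 0.6:
  ψ = 0.600: g = -0.0447, g' = -0.623 → ψ = 0.528
  ψ = 0.528: g = -0.0012, g' = -0.591 → ψ = 0.526
Converged at ψ = 0.526.
Compositions from xᵢ = zᵢ/(1+ψ(Kᵢ−1)), yᵢ = Kᵢxᵢ:
  1: x = 0.112, y = 0.314
  2: x = 0.319, y = 0.471
  3: x = 0.112, y = 0.067
  4: x = 0.457, y = 0.149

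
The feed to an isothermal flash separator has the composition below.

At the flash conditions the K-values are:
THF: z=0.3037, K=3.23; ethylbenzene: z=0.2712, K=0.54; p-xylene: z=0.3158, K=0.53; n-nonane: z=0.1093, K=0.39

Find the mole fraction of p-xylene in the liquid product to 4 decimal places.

Material balance + equilibrium reduce to Σ zᵢ(Kᵢ−1)/(1+V/F(Kᵢ−1)) = 0.
Check two-phase: ΣzᵢKᵢ = 1.3374 > 1 and Σzᵢ/Kᵢ = 1.4724 > 1, so g(0) = 0.3374 > 0 and g(1) = -0.4724 < 0.
Newton iteration, V/F⁰ = 0.5:
  V/F = 0.5000: g = -0.13176, g' = -0.6378 → V/F = 0.2934
  V/F = 0.2934: g = 0.01178, g' = -0.7827 → V/F = 0.3085
  V/F = 0.3085: g = 0.00013, g' = -0.7652 → V/F = 0.3087
Converged at V/F = 0.3087.
Compositions from xᵢ = zᵢ/(1+V/F(Kᵢ−1)), yᵢ = Kᵢxᵢ:
  THF: x = 0.1799, y = 0.5810
  ethylbenzene: x = 0.3161, y = 0.1707
  p-xylene: x = 0.3694, y = 0.1958
  n-nonane: x = 0.1347, y = 0.0525

x_p-xylene = 0.3694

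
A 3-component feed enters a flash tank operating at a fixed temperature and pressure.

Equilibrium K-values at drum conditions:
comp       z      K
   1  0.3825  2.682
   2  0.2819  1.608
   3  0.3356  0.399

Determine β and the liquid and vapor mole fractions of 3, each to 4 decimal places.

Rachford–Rice: g(β) = Σ zᵢ(Kᵢ−1)/(1+β(Kᵢ−1)) = 0.
Feasibility: ΣzᵢKᵢ = 1.6131, Σzᵢ/Kᵢ = 1.1590 — both > 1, two phases present.
Newton–Raphson from β = 0.5:
  β = 0.5000: g = 0.19256, g' = -0.6283 → β = 0.8065
  β = 0.8065: g = -0.00339, g' = -0.6983 → β = 0.8016
Converged at β = 0.8016.
Compositions from xᵢ = zᵢ/(1+β(Kᵢ−1)), yᵢ = Kᵢxᵢ:
  1: x = 0.1629, y = 0.4369
  2: x = 0.1895, y = 0.3048
  3: x = 0.6476, y = 0.2584

β = 0.8016, x_3 = 0.6476, y_3 = 0.2584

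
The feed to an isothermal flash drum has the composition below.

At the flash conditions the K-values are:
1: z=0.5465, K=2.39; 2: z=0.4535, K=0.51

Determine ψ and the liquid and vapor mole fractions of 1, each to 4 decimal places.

Binary case is linear: z₁(K₁−1)(1+ψ(K₂−1)) + z₂(K₂−1)(1+ψ(K₁−1)) = 0
⇒ ψ = [z₁(K₁−1)+z₂(K₂−1)] / [−(K₁−1)(K₂−1)] = 0.53742/0.68110 = 0.7890
Compositions from xᵢ = zᵢ/(1+ψ(Kᵢ−1)), yᵢ = Kᵢxᵢ:
  1: x = 0.2606, y = 0.6229
  2: x = 0.7394, y = 0.3771

ψ = 0.7890, x_1 = 0.2606, y_1 = 0.6229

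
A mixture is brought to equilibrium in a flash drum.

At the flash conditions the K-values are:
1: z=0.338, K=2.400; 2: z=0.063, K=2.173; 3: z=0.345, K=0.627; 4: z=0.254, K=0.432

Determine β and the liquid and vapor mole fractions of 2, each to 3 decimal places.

β = 0.431, x_2 = 0.042, y_2 = 0.091

Material balance + equilibrium reduce to Σ zᵢ(Kᵢ−1)/(1+β(Kᵢ−1)) = 0.
Check two-phase: ΣzᵢKᵢ = 1.274 > 1 and Σzᵢ/Kᵢ = 1.308 > 1, so g(0) = 0.274 > 0 and g(1) = -0.308 < 0.
Newton iteration, β⁰ = 0.5:
  β = 0.500: g = -0.0348, g' = -0.496 → β = 0.430
  β = 0.430: g = 0.0004, g' = -0.508 → β = 0.431
Converged at β = 0.431.
Compositions from xᵢ = zᵢ/(1+β(Kᵢ−1)), yᵢ = Kᵢxᵢ:
  1: x = 0.211, y = 0.506
  2: x = 0.042, y = 0.091
  3: x = 0.411, y = 0.258
  4: x = 0.336, y = 0.145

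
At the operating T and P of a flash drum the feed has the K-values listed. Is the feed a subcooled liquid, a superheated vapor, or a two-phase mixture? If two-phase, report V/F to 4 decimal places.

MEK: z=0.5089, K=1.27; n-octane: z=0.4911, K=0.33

subcooled liquid

ΣzᵢKᵢ = 0.8084; Σzᵢ/Kᵢ = 1.8889.
Since ΣzᵢKᵢ < 1 the mixture is below its bubble point — single liquid phase.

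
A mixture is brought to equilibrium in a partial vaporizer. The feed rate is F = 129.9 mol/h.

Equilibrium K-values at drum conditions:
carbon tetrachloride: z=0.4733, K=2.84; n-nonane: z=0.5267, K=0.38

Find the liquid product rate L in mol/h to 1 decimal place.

Binary case is linear: z₁(K₁−1)(1+ψ(K₂−1)) + z₂(K₂−1)(1+ψ(K₁−1)) = 0
⇒ ψ = [z₁(K₁−1)+z₂(K₂−1)] / [−(K₁−1)(K₂−1)] = 0.54432/1.14080 = 0.4771
Then V = ψ·F = 0.4771·129.9 = 62.0 mol/h and L = F − V = 67.9 mol/h.

L = 67.9 mol/h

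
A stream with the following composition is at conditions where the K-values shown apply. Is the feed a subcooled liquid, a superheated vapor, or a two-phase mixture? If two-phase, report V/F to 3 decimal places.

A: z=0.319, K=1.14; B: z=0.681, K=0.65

subcooled liquid

ΣzᵢKᵢ = 0.806; Σzᵢ/Kᵢ = 1.328.
Since ΣzᵢKᵢ < 1 the mixture is below its bubble point — single liquid phase.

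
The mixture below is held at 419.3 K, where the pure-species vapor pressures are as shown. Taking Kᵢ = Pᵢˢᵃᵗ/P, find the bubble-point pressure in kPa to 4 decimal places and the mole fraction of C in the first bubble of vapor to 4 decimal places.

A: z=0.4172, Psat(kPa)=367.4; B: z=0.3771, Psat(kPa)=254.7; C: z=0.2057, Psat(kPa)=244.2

At the bubble point ψ → 0, so ΣzᵢKᵢ = 1 with Kᵢ = Pᵢˢᵃᵗ/P ⇒ P = ΣzᵢPᵢˢᵃᵗ.
P = 0.4172·367.4 + 0.3771·254.7 + 0.2057·244.2 = 299.5586 kPa
yᵢ = zᵢPᵢˢᵃᵗ/P ⇒ y_C = 0.2057·244.2/299.5586 = 0.1677

Pbub = 299.5586 kPa, y_C = 0.1677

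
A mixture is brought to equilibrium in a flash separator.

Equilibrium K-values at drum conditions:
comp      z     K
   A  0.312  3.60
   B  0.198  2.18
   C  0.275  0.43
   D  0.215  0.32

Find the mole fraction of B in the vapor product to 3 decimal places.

y_B = 0.259

Newton iteration, ψ⁰ = 0.44:
  ψ = 0.440: g = 0.1143, g' = -0.940 → ψ = 0.562
  ψ = 0.562: g = 0.0032, g' = -0.902 → ψ = 0.565
Converged at ψ = 0.565.
Compositions from xᵢ = zᵢ/(1+ψ(Kᵢ−1)), yᵢ = Kᵢxᵢ:
  A: x = 0.126, y = 0.455
  B: x = 0.119, y = 0.259
  C: x = 0.406, y = 0.174
  D: x = 0.349, y = 0.112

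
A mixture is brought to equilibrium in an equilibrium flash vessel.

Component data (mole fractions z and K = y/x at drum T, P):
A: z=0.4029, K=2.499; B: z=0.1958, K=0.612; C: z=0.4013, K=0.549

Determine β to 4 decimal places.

Material balance + equilibrium reduce to Σ zᵢ(Kᵢ−1)/(1+β(Kᵢ−1)) = 0.
Check two-phase: ΣzᵢKᵢ = 1.3470 > 1 and Σzᵢ/Kᵢ = 1.2121 > 1, so g(0) = 0.3470 > 0 and g(1) = -0.2121 < 0.
Iterate (Newton) starting at β = 0.55:
  β = 0.5500: g = -0.00624, g' = -0.4640 → β = 0.5366
Converged at β = 0.5366.

β = 0.5366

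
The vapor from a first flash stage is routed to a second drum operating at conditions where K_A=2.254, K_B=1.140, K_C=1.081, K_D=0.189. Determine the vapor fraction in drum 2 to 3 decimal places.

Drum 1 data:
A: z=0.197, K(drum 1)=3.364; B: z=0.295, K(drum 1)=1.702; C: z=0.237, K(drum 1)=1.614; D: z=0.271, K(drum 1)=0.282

V/F (drum 2) = 0.569

Drum 1:
Newton–Raphson from ψ₁ = 0.46:
  ψ₁ = 0.460: g = 0.2026, g' = -0.702 → ψ₁ = 0.749
  ψ₁ = 0.749: g = -0.0173, g' = -0.901 → ψ₁ = 0.730
  ψ₁ = 0.730: g = -0.0003, g' = -0.871 → ψ₁ = 0.729
Converged at ψ₁ = 0.729.
Drum-1 compositions:
  A: x = 0.072, y = 0.243
  B: x = 0.195, y = 0.332
  C: x = 0.164, y = 0.264
  D: x = 0.569, y = 0.160
Drum-2 feed = drum-1 vapor: z₂ = (0.2433, 0.3321, 0.2642, 0.1604).
Drum 2:
Material balance + equilibrium reduce to Σ zᵢ(Kᵢ−1)/(1+ψ₂(Kᵢ−1)) = 0.
g(0) = ΣzᵢKᵢ − 1 = 0.243 and g(1) = 1 − Σzᵢ/Kᵢ = -0.492, so a root lies in (0, 1).
Newton iteration, ψ₂⁰ = 0.56:
  ψ₂ = 0.560: g = 0.0045, g' = -0.493 → ψ₂ = 0.569
Converged at ψ₂ = 0.569.
  A: x = 0.142, y = 0.320
  B: x = 0.308, y = 0.351
  C: x = 0.253, y = 0.273
  D: x = 0.298, y = 0.056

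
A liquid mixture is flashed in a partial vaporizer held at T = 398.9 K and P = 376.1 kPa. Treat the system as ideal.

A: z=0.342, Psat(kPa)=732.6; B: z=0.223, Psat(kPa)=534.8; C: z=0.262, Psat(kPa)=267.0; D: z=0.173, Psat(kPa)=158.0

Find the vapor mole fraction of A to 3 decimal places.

y_A = 0.398

Raoult's law: Kᵢ = Pᵢˢᵃᵗ/P = Pᵢˢᵃᵗ/376.1.
  K_A = 732.6/376.1 = 1.94789, K_B = 534.8/376.1 = 1.42196, K_C = 267.0/376.1 = 0.70992, K_D = 158.0/376.1 = 0.42010
Material balance + equilibrium reduce to Σ zᵢ(Kᵢ−1)/(1+ψ(Kᵢ−1)) = 0.
g(0) = ΣzᵢKᵢ − 1 = 0.242 and g(1) = 1 − Σzᵢ/Kᵢ = -0.113, so a root lies in (0, 1).
Iterate (Newton) starting at ψ = 0.5:
  ψ = 0.500: g = 0.0675, g' = -0.314 → ψ = 0.715
  ψ = 0.715: g = -0.0017, g' = -0.337 → ψ = 0.710
Converged at ψ = 0.710.
Compositions from xᵢ = zᵢ/(1+ψ(Kᵢ−1)), yᵢ = Kᵢxᵢ:
  A: x = 0.204, y = 0.398
  B: x = 0.172, y = 0.244
  C: x = 0.330, y = 0.234
  D: x = 0.294, y = 0.124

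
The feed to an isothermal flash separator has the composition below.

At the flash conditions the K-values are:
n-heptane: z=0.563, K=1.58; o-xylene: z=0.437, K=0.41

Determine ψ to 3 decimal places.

ψ = 0.201

Material balance + equilibrium reduce to Σ zᵢ(Kᵢ−1)/(1+ψ(Kᵢ−1)) = 0.
Feasibility: ΣzᵢKᵢ = 1.069, Σzᵢ/Kᵢ = 1.422 — both > 1, two phases present.
Binary case is linear: z₁(K₁−1)(1+ψ(K₂−1)) + z₂(K₂−1)(1+ψ(K₁−1)) = 0
⇒ ψ = [z₁(K₁−1)+z₂(K₂−1)] / [−(K₁−1)(K₂−1)] = 0.0687/0.3422 = 0.201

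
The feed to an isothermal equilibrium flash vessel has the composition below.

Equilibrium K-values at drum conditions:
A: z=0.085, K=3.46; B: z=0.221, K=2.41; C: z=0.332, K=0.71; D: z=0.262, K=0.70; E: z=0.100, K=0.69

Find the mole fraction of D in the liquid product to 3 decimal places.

Material balance + equilibrium reduce to Σ zᵢ(Kᵢ−1)/(1+β(Kᵢ−1)) = 0.
Feasibility: ΣzᵢKᵢ = 1.315, Σzᵢ/Kᵢ = 1.103 — both > 1, two phases present.
Newton iteration, β⁰ = 0.6:
  β = 0.600: g = 0.0028, g' = -0.303 → β = 0.609
Converged at β = 0.609.
Compositions from xᵢ = zᵢ/(1+β(Kᵢ−1)), yᵢ = Kᵢxᵢ:
  A: x = 0.034, y = 0.118
  B: x = 0.119, y = 0.287
  C: x = 0.403, y = 0.286
  D: x = 0.321, y = 0.224
  E: x = 0.123, y = 0.085

x_D = 0.321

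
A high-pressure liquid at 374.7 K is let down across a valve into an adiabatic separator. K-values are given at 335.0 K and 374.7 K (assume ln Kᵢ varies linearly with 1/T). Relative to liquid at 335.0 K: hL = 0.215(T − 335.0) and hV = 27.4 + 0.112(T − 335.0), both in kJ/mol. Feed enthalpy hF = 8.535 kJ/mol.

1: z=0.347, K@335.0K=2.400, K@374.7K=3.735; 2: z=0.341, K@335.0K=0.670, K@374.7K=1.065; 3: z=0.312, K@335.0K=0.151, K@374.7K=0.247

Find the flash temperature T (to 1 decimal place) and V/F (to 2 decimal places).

Adiabatic flash: solve Rachford–Rice at each trial T, then check hF = ψ·hV(T) + (1−ψ)·hL(T).
  T = 335.0 K: K = (2.400, 0.670, 0.151), RR gives ψ = 0.125, H_out = 3.416 kJ/mol
  T = 374.7 K: K = (3.735, 1.065, 0.247), RR gives ψ = 0.549, H_out = 21.340 kJ/mol
  T = 354.9 K: K = (3.033, 0.856, 0.196), RR gives ψ = 0.363, H_out = 13.478 kJ/mol
  T = 344.9 K: K = (2.706, 0.760, 0.173), RR gives ψ = 0.253, H_out = 8.791 kJ/mol
  T = 339.9 K: K = (2.549, 0.714, 0.161), RR gives ψ = 0.191, H_out = 6.188 kJ/mol
  T = 342.4 K: K = (2.627, 0.736, 0.167), RR gives ψ = 0.222, H_out = 7.515 kJ/mol
  T = 343.6 K: K = (2.664, 0.748, 0.170), RR gives ψ = 0.237, H_out = 8.134 kJ/mol
Linear interpolation between T = 343.6 (H_out = 8.134) and T = 344.9 (H_out = 8.791) on hF = 8.535 gives T ≈ 344.4 K, at which ψ = 0.25.

T = 344.4 K, V/F = 0.25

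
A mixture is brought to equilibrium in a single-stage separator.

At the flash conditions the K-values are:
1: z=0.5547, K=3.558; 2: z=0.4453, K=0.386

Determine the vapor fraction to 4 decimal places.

Let ψ = V/F and solve Σ zᵢ(Kᵢ−1)/(1+ψ(Kᵢ−1)) = 0.
Feasibility: ΣzᵢKᵢ = 2.1455, Σzᵢ/Kᵢ = 1.3095 — both > 1, two phases present.
Binary case is linear: z₁(K₁−1)(1+ψ(K₂−1)) + z₂(K₂−1)(1+ψ(K₁−1)) = 0
⇒ ψ = [z₁(K₁−1)+z₂(K₂−1)] / [−(K₁−1)(K₂−1)] = 1.14551/1.57061 = 0.7293

ψ = 0.7293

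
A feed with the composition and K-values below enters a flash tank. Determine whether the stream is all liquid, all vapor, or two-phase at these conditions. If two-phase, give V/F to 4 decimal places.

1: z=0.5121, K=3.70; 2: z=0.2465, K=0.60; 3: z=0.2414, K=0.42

two-phase, V/F = 0.8421

ΣzᵢKᵢ = 2.1441; Σzᵢ/Kᵢ = 1.1240.
Both exceed 1, so a two-phase solution exists.
Material balance + equilibrium reduce to Σ zᵢ(Kᵢ−1)/(1+ψ(Kᵢ−1)) = 0.
Newton–Raphson from ψ = 0.59:
  ψ = 0.5900: g = 0.19133, g' = -0.8105 → ψ = 0.8261
  ψ = 0.8261: g = 0.01197, g' = -0.7450 → ψ = 0.8421
Converged at ψ = 0.8421.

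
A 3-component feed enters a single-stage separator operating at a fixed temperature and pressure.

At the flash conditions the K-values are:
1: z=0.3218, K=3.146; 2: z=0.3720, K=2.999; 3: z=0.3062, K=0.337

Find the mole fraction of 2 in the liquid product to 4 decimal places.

Rachford–Rice: g(ψ) = Σ zᵢ(Kᵢ−1)/(1+ψ(Kᵢ−1)) = 0.
Check two-phase: ΣzᵢKᵢ = 2.2312 > 1 and Σzᵢ/Kᵢ = 1.1349 > 1, so g(0) = 1.2312 > 0 and g(1) = -0.1349 < 0.
Newton–Raphson from ψ = 0.5:
  ψ = 0.5000: g = 0.40136, g' = -1.0179 → ψ = 0.8943
  ψ = 0.8943: g = 0.00460, g' = -1.1774 → ψ = 0.8982
Converged at ψ = 0.8982.
Compositions from xᵢ = zᵢ/(1+ψ(Kᵢ−1)), yᵢ = Kᵢxᵢ:
  1: x = 0.1099, y = 0.3458
  2: x = 0.1331, y = 0.3991
  3: x = 0.7570, y = 0.2551

x_2 = 0.1331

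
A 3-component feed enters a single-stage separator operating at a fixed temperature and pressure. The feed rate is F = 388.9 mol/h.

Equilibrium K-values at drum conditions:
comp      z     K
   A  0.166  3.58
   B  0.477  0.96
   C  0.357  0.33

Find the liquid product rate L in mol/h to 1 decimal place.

L = 318.2 mol/h

Newton iteration, β⁰ = 0.5:
  β = 0.500: g = -0.1921, g' = -0.574 → β = 0.165
  β = 0.165: g = 0.0121, g' = -0.747 → β = 0.181
  β = 0.181: g = 0.0002, g' = -0.721 → β = 0.182
Converged at β = 0.182.
Then V = β·F = 0.1817·388.9 = 70.7 mol/h and L = F − V = 318.2 mol/h.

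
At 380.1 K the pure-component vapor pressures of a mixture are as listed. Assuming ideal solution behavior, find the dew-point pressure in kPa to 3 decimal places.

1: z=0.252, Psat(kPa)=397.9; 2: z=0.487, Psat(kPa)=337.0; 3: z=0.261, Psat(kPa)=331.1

At the dew point ψ → 1, so Σzᵢ/Kᵢ = 1 with Kᵢ = Pᵢˢᵃᵗ/P ⇒ 1/P = Σzᵢ/Pᵢˢᵃᵗ.
1/P = 0.252/397.9 + 0.487/337.0 + 0.261/331.1 = 0.002867 ⇒ P = 348.832 kPa

Pdew = 348.832 kPa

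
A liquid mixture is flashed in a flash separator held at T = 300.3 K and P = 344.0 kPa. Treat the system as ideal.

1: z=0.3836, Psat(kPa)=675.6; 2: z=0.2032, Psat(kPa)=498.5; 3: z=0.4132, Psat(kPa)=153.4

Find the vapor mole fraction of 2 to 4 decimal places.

Raoult's law: Kᵢ = Pᵢˢᵃᵗ/P = Pᵢˢᵃᵗ/344.0.
  K_1 = 675.6/344.0 = 1.963953, K_2 = 498.5/344.0 = 1.449128, K_3 = 153.4/344.0 = 0.445930
Newton–Raphson from β = 0.5:
  β = 0.5000: g = 0.00737, g' = -0.4323 → β = 0.5170
Converged at β = 0.5170.
Compositions from xᵢ = zᵢ/(1+β(Kᵢ−1)), yᵢ = Kᵢxᵢ:
  1: x = 0.2560, y = 0.5028
  2: x = 0.1649, y = 0.2390
  3: x = 0.5791, y = 0.2582

y_2 = 0.2390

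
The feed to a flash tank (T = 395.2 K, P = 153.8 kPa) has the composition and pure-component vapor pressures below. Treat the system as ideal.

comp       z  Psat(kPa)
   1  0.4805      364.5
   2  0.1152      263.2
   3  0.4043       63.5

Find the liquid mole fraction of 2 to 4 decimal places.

Raoult's law: Kᵢ = Pᵢˢᵃᵗ/P = Pᵢˢᵃᵗ/153.8.
  K_1 = 364.5/153.8 = 2.369961, K_2 = 263.2/153.8 = 1.711313, K_3 = 63.5/153.8 = 0.412874
Material balance + equilibrium reduce to Σ zᵢ(Kᵢ−1)/(1+V/F(Kᵢ−1)) = 0.
Check two-phase: ΣzᵢKᵢ = 1.5028 > 1 and Σzᵢ/Kᵢ = 1.2493 > 1, so g(0) = 0.5028 > 0 and g(1) = -0.2493 < 0.
Newton–Raphson from V/F = 0.5:
  V/F = 0.5000: g = 0.11510, g' = -0.6286 → V/F = 0.6831
  V/F = 0.6831: g = -0.00113, g' = -0.6556 → V/F = 0.6814
Converged at V/F = 0.6814.
Compositions from xᵢ = zᵢ/(1+V/F(Kᵢ−1)), yᵢ = Kᵢxᵢ:
  1: x = 0.2485, y = 0.5890
  2: x = 0.0776, y = 0.1328
  3: x = 0.6739, y = 0.2782

x_2 = 0.0776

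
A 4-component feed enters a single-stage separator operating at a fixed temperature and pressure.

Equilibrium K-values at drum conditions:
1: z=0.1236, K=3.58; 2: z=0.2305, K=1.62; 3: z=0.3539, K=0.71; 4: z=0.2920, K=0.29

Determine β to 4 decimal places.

β = 0.1805

Let β = V/F and solve Σ zᵢ(Kᵢ−1)/(1+β(Kᵢ−1)) = 0.
Feasibility: ΣzᵢKᵢ = 1.1518, Σzᵢ/Kᵢ = 1.6822 — both > 1, two phases present.
Newton iteration, β⁰ = 0.38:
  β = 0.3800: g = -0.12258, g' = -0.5815 → β = 0.1692
  β = 0.1692: g = 0.00778, g' = -0.6943 → β = 0.1804
  β = 0.1804: g = 0.00007, g' = -0.6816 → β = 0.1805
Converged at β = 0.1805.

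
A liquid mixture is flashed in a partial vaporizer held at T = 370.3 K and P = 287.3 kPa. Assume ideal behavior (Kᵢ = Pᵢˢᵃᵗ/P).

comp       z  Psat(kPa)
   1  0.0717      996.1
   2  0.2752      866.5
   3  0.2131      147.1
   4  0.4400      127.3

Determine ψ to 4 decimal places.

ψ = 0.3380

Raoult's law: Kᵢ = Pᵢˢᵃᵗ/P = Pᵢˢᵃᵗ/287.3.
  K_1 = 996.1/287.3 = 3.467108, K_2 = 866.5/287.3 = 3.016011, K_3 = 147.1/287.3 = 0.512008, K_4 = 127.3/287.3 = 0.443091
Let ψ = V/F and solve Σ zᵢ(Kᵢ−1)/(1+ψ(Kᵢ−1)) = 0.
Check two-phase: ΣzᵢKᵢ = 1.3827 > 1 and Σzᵢ/Kᵢ = 1.5212 > 1, so g(0) = 0.3827 > 0 and g(1) = -0.5212 < 0.
Newton–Raphson from ψ = 0.7:
  ψ = 0.7000: g = -0.26458, g' = -0.7347 → ψ = 0.3399
  ψ = 0.3399: g = -0.00148, g' = -0.8035 → ψ = 0.3380
Converged at ψ = 0.3380.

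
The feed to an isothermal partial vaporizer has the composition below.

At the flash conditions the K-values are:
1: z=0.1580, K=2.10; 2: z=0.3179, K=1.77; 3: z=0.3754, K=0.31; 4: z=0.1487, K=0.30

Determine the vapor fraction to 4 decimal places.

ψ = 0.0897

Material balance + equilibrium reduce to Σ zᵢ(Kᵢ−1)/(1+ψ(Kᵢ−1)) = 0.
g(0) = ΣzᵢKᵢ − 1 = 0.0555 and g(1) = 1 − Σzᵢ/Kᵢ = -0.9615, so a root lies in (0, 1).
Iterate (Newton) starting at ψ = 0.44:
  ψ = 0.4400: g = -0.22242, g' = -0.7127 → ψ = 0.1279
  ψ = 0.1279: g = -0.02323, g' = -0.6060 → ψ = 0.0896
  ψ = 0.0896: g = 0.00005, g' = -0.6094 → ψ = 0.0897
Converged at ψ = 0.0897.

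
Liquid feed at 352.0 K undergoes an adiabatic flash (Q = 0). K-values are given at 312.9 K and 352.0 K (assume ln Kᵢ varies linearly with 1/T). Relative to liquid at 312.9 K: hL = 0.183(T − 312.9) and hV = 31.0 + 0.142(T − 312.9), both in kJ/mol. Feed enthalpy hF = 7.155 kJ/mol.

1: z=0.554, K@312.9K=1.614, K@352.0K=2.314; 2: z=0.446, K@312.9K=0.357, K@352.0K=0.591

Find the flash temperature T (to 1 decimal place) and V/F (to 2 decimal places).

Adiabatic flash: solve Rachford–Rice at each trial T, then check hF = ψ·hV(T) + (1−ψ)·hL(T).
  T = 312.9 K: K = (1.614, 0.357), RR gives ψ = 0.135, H_out = 4.191 kJ/mol
  T = 352.0 K: K = (2.314, 0.591), RR gives ψ = 1.000, H_out = 36.552 kJ/mol
  T = 332.4 K: K = (1.952, 0.466), RR gives ψ = 0.569, H_out = 20.749 kJ/mol
  T = 322.6 K: K = (1.779, 0.409), RR gives ψ = 0.365, H_out = 12.958 kJ/mol
  T = 317.8 K: K = (1.697, 0.383), RR gives ψ = 0.258, H_out = 8.831 kJ/mol
  T = 315.4 K: K = (1.656, 0.370), RR gives ψ = 0.200, H_out = 6.625 kJ/mol
Linear interpolation between T = 315.4 (H_out = 6.625) and T = 317.8 (H_out = 8.831) on hF = 7.155 gives T ≈ 316.0 K, at which ψ = 0.21.

T = 316.0 K, V/F = 0.21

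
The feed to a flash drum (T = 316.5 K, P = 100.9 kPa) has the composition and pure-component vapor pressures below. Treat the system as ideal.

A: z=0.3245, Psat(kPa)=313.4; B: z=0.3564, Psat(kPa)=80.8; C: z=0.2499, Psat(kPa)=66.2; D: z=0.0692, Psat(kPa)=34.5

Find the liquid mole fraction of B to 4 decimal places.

Raoult's law: Kᵢ = Pᵢˢᵃᵗ/P = Pᵢˢᵃᵗ/100.9.
  K_A = 313.4/100.9 = 3.106046, K_B = 80.8/100.9 = 0.800793, K_C = 66.2/100.9 = 0.656095, K_D = 34.5/100.9 = 0.341923
Material balance + equilibrium reduce to Σ zᵢ(Kᵢ−1)/(1+ψ(Kᵢ−1)) = 0.
Feasibility: ΣzᵢKᵢ = 1.4809, Σzᵢ/Kᵢ = 1.1328 — both > 1, two phases present.
Newton iteration, ψ⁰ = 0.5:
  ψ = 0.5000: g = 0.08237, g' = -0.4686 → ψ = 0.6758
  ψ = 0.6758: g = 0.00601, g' = -0.4114 → ψ = 0.6904
Converged at ψ = 0.6904.
Compositions from xᵢ = zᵢ/(1+ψ(Kᵢ−1)), yᵢ = Kᵢxᵢ:
  A: x = 0.1322, y = 0.4107
  B: x = 0.4132, y = 0.3309
  C: x = 0.3277, y = 0.2150
  D: x = 0.1268, y = 0.0434

x_B = 0.4132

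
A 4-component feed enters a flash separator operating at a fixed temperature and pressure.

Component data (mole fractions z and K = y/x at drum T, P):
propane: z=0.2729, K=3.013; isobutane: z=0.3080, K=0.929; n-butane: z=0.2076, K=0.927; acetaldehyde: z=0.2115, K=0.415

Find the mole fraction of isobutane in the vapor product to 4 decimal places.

y_isobutane = 0.2999

Rachford–Rice: g(V/F) = Σ zᵢ(Kᵢ−1)/(1+V/F(Kᵢ−1)) = 0.
g(0) = ΣzᵢKᵢ − 1 = 0.3886 and g(1) = 1 − Σzᵢ/Kᵢ = -0.1557, so a root lies in (0, 1).
Newton–Raphson from V/F = 0.58:
  V/F = 0.5800: g = 0.02754, g' = -0.4041 → V/F = 0.6482
  V/F = 0.6482: g = 0.00023, g' = -0.3989 → V/F = 0.6487
Converged at V/F = 0.6487.
Compositions from xᵢ = zᵢ/(1+V/F(Kᵢ−1)), yᵢ = Kᵢxᵢ:
  propane: x = 0.1183, y = 0.3566
  isobutane: x = 0.3229, y = 0.2999
  n-butane: x = 0.2179, y = 0.2020
  acetaldehyde: x = 0.3409, y = 0.1415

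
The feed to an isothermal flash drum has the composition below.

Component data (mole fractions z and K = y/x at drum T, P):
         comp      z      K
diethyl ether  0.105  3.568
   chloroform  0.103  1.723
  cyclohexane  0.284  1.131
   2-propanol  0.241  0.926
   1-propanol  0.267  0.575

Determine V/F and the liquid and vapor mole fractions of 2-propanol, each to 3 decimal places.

V/F = 0.698, x_2-propanol = 0.254, y_2-propanol = 0.235

Material balance + equilibrium reduce to Σ zᵢ(Kᵢ−1)/(1+V/F(Kᵢ−1)) = 0.
g(0) = ΣzᵢKᵢ − 1 = 0.250 and g(1) = 1 − Σzᵢ/Kᵢ = -0.065, so a root lies in (0, 1).
Newton iteration, V/F⁰ = 0.5:
  V/F = 0.500: g = 0.0451, g' = -0.245 → V/F = 0.684
  V/F = 0.684: g = 0.0031, g' = -0.217 → V/F = 0.698
Converged at V/F = 0.698.
Compositions from xᵢ = zᵢ/(1+V/F(Kᵢ−1)), yᵢ = Kᵢxᵢ:
  diethyl ether: x = 0.038, y = 0.134
  chloroform: x = 0.068, y = 0.118
  cyclohexane: x = 0.260, y = 0.294
  2-propanol: x = 0.254, y = 0.235
  1-propanol: x = 0.380, y = 0.218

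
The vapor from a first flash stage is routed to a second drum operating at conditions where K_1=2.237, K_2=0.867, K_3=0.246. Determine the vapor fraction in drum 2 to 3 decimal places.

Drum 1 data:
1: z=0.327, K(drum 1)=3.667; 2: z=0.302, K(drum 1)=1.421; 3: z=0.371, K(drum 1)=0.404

Drum 1:
Material balance + equilibrium reduce to Σ zᵢ(Kᵢ−1)/(1+ψ₁(Kᵢ−1)) = 0.
g(0) = ΣzᵢKᵢ − 1 = 0.778 and g(1) = 1 − Σzᵢ/Kᵢ = -0.220, so a root lies in (0, 1).
Iterate (Newton) starting at ψ₁ = 0.56:
  ψ₁ = 0.560: g = 0.1207, g' = -0.706 → ψ₁ = 0.731
  ψ₁ = 0.731: g = 0.0011, g' = -0.712 → ψ₁ = 0.733
Converged at ψ₁ = 0.733.
Drum-1 compositions:
  1: x = 0.111, y = 0.406
  2: x = 0.231, y = 0.328
  3: x = 0.658, y = 0.266
Drum-2 feed = drum-1 vapor: z₂ = (0.4060, 0.3280, 0.2660).
Drum 2:
Rachford–Rice: g(ψ₂) = Σ zᵢ(Kᵢ−1)/(1+ψ₂(Kᵢ−1)) = 0.
g(0) = ΣzᵢKᵢ − 1 = 0.258 and g(1) = 1 − Σzᵢ/Kᵢ = -0.641, so a root lies in (0, 1).
Newton iteration, ψ₂⁰ = 0.34:
  ψ₂ = 0.340: g = 0.0381, g' = -0.588 → ψ₂ = 0.405
Converged at ψ₂ = 0.405.
  1: x = 0.271, y = 0.605
  2: x = 0.347, y = 0.301
  3: x = 0.383, y = 0.094

V/F (drum 2) = 0.405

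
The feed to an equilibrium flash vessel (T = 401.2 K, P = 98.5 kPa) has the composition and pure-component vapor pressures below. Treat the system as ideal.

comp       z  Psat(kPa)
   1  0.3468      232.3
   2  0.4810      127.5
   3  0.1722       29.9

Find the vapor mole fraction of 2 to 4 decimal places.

y_2 = 0.4918

Raoult's law: Kᵢ = Pᵢˢᵃᵗ/P = Pᵢˢᵃᵗ/98.5.
  K_1 = 232.3/98.5 = 2.358376, K_2 = 127.5/98.5 = 1.294416, K_3 = 29.9/98.5 = 0.303553
Rachford–Rice: g(V/F) = Σ zᵢ(Kᵢ−1)/(1+V/F(Kᵢ−1)) = 0.
g(0) = ΣzᵢKᵢ − 1 = 0.4928 and g(1) = 1 − Σzᵢ/Kᵢ = -0.0859, so a root lies in (0, 1).
Newton–Raphson from V/F = 0.5:
  V/F = 0.5000: g = 0.21998, g' = -0.4552 → V/F = 0.9832
  V/F = 0.9832: g = -0.06892, g' = -0.9829 → V/F = 0.9131
  V/F = 0.9131: g = -0.00753, g' = -0.7835 → V/F = 0.9035
  V/F = 0.9035: g = -0.00010, g' = -0.7626 → V/F = 0.9034
Converged at V/F = 0.9034.
Compositions from xᵢ = zᵢ/(1+V/F(Kᵢ−1)), yᵢ = Kᵢxᵢ:
  1: x = 0.1557, y = 0.3672
  2: x = 0.3799, y = 0.4918
  3: x = 0.4643, y = 0.1410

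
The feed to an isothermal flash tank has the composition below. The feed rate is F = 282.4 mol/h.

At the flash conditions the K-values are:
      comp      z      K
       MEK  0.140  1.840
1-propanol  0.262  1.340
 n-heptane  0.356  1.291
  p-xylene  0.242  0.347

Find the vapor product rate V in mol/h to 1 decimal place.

V = 153.8 mol/h

Let ψ = V/F and solve Σ zᵢ(Kᵢ−1)/(1+ψ(Kᵢ−1)) = 0.
Feasibility: ΣzᵢKᵢ = 1.152, Σzᵢ/Kᵢ = 1.245 — both > 1, two phases present.
Newton–Raphson from ψ = 0.5:
  ψ = 0.500: g = 0.0148, g' = -0.322 → ψ = 0.546
  ψ = 0.546: g = -0.0004, g' = -0.340 → ψ = 0.545
Converged at ψ = 0.545.
Then V = ψ·F = 0.5447·282.4 = 153.8 mol/h and L = F − V = 128.6 mol/h.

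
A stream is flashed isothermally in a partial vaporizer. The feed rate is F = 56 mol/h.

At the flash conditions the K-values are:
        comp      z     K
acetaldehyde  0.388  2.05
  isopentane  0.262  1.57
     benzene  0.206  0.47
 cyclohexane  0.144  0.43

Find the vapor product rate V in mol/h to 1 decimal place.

V = 42.9 mol/h

Rachford–Rice: g(β) = Σ zᵢ(Kᵢ−1)/(1+β(Kᵢ−1)) = 0.
Feasibility: ΣzᵢKᵢ = 1.365, Σzᵢ/Kᵢ = 1.129 — both > 1, two phases present.
Newton–Raphson from β = 0.54:
  β = 0.540: g = 0.1026, g' = -0.435 → β = 0.776
  β = 0.776: g = -0.0045, g' = -0.488 → β = 0.767
Converged at β = 0.767.
Then V = β·F = 0.7665·56 = 42.9 mol/h and L = F − V = 13.1 mol/h.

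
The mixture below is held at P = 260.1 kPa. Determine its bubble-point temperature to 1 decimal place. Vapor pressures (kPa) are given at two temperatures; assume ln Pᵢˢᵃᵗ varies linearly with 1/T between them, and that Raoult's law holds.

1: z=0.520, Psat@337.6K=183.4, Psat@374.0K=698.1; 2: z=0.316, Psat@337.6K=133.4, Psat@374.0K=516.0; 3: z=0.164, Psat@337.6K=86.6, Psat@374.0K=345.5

T = 351.3 K

Bubble-point temperature: ΣzᵢPᵢˢᵃᵗ(T) = P. Interpolate ln Pᵢˢᵃᵗ = aᵢ + bᵢ/T.
  T = 337.6 K: ΣzᵢPᵢˢᵃᵗ = 151.72 kPa
  T = 374.0 K: ΣzᵢPᵢˢᵃᵗ = 582.73 kPa
  T = 355.8 K: ΣzᵢPᵢˢᵃᵗ = 307.75 kPa
  T = 346.7 K: ΣzᵢPᵢˢᵃᵗ = 218.10 kPa
  T = 351.2 K: ΣzᵢPᵢˢᵃᵗ = 259.16 kPa
  T = 353.5 K: ΣzᵢPᵢˢᵃᵗ = 282.57 kPa
Interpolating between 351.2 K and 353.5 K gives T ≈ 351.3 K.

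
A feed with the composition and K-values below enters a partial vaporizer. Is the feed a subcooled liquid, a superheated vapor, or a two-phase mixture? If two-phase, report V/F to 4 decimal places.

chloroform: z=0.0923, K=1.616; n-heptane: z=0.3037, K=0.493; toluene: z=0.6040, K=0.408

subcooled liquid

ΣzᵢKᵢ = 0.5453; Σzᵢ/Kᵢ = 2.1535.
Since ΣzᵢKᵢ < 1 the mixture is below its bubble point — single liquid phase.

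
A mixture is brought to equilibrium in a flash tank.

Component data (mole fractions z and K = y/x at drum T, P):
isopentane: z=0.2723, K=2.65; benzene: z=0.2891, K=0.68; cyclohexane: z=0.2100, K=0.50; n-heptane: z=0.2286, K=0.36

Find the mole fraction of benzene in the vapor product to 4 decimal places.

Rachford–Rice: g(V/F) = Σ zᵢ(Kᵢ−1)/(1+V/F(Kᵢ−1)) = 0.
Check two-phase: ΣzᵢKᵢ = 1.1055 > 1 and Σzᵢ/Kᵢ = 1.5829 > 1, so g(0) = 0.1055 > 0 and g(1) = -0.5829 < 0.
Newton iteration, V/F⁰ = 0.5:
  V/F = 0.5000: g = -0.21910, g' = -0.5604 → V/F = 0.1090
  V/F = 0.1090: g = 0.01662, g' = -0.7313 → V/F = 0.1317
  V/F = 0.1317: g = 0.00031, g' = -0.7043 → V/F = 0.1322
Converged at V/F = 0.1322.
Compositions from xᵢ = zᵢ/(1+V/F(Kᵢ−1)), yᵢ = Kᵢxᵢ:
  isopentane: x = 0.2235, y = 0.5924
  benzene: x = 0.3019, y = 0.2053
  cyclohexane: x = 0.2249, y = 0.1124
  n-heptane: x = 0.2497, y = 0.0899

y_benzene = 0.2053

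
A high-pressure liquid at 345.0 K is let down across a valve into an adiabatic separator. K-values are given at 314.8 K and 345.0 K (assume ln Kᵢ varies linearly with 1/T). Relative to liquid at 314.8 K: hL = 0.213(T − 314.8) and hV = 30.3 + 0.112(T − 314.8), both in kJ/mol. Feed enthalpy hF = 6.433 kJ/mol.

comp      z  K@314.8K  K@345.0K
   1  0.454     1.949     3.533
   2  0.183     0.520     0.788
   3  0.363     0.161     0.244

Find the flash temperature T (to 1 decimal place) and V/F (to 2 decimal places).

T = 319.9 K, V/F = 0.18

Adiabatic flash: solve Rachford–Rice at each trial T, then check hF = ψ·hV(T) + (1−ψ)·hL(T).
  T = 314.8 K: K = (1.949, 0.520, 0.161), RR gives ψ = 0.055, H_out = 1.665 kJ/mol
  T = 345.0 K: K = (3.533, 0.788, 0.244), RR gives ψ = 0.520, H_out = 20.615 kJ/mol
  T = 329.9 K: K = (2.660, 0.646, 0.200), RR gives ψ = 0.350, H_out = 13.274 kJ/mol
  T = 322.4 K: K = (2.288, 0.582, 0.180), RR gives ψ = 0.229, H_out = 8.393 kJ/mol
  T = 318.6 K: K = (2.114, 0.550, 0.170), RR gives ψ = 0.151, H_out = 5.335 kJ/mol
  T = 320.5 K: K = (2.199, 0.566, 0.175), RR gives ψ = 0.192, H_out = 6.927 kJ/mol
Linear interpolation between T = 318.6 (H_out = 5.335) and T = 320.5 (H_out = 6.927) on hF = 6.433 gives T ≈ 319.9 K, at which ψ = 0.18.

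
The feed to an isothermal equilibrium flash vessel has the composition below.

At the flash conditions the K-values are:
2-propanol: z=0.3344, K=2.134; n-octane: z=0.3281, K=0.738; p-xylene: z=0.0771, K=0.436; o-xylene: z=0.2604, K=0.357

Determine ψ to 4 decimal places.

Newton iteration, ψ⁰ = 0.35:
  ψ = 0.3500: g = -0.09342, g' = -0.4650 → ψ = 0.1491
  ψ = 0.1491: g = 0.00223, g' = -0.5000 → ψ = 0.1536
Converged at ψ = 0.1536.

ψ = 0.1536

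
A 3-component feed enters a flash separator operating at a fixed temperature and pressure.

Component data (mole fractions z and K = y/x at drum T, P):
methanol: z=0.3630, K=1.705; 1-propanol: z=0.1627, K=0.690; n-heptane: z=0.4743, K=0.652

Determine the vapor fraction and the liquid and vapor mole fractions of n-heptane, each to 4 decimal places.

Let ψ = V/F and solve Σ zᵢ(Kᵢ−1)/(1+ψ(Kᵢ−1)) = 0.
Check two-phase: ΣzᵢKᵢ = 1.0404 > 1 and Σzᵢ/Kᵢ = 1.1762 > 1, so g(0) = 0.0404 > 0 and g(1) = -0.1762 < 0.
Iterate (Newton) starting at ψ = 0.5:
  ψ = 0.5000: g = -0.07030, g' = -0.2047 → ψ = 0.1566
  ψ = 0.1566: g = 0.00289, g' = -0.2278 → ψ = 0.1693
Converged at ψ = 0.1693.
Compositions from xᵢ = zᵢ/(1+ψ(Kᵢ−1)), yᵢ = Kᵢxᵢ:
  methanol: x = 0.3243, y = 0.5529
  1-propanol: x = 0.1717, y = 0.1185
  n-heptane: x = 0.5040, y = 0.3286

ψ = 0.1693, x_n-heptane = 0.5040, y_n-heptane = 0.3286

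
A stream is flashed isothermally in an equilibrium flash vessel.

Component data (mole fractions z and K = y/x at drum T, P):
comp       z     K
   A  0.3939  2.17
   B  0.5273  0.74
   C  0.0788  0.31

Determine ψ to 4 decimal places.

ψ = 0.6449

Let ψ = V/F and solve Σ zᵢ(Kᵢ−1)/(1+ψ(Kᵢ−1)) = 0.
Check two-phase: ΣzᵢKᵢ = 1.2694 > 1 and Σzᵢ/Kᵢ = 1.1483 > 1, so g(0) = 0.2694 > 0 and g(1) = -0.1483 < 0.
Iterate (Newton) starting at ψ = 0.5:
  ψ = 0.5000: g = 0.05017, g' = -0.3492 → ψ = 0.6437
  ψ = 0.6437: g = 0.00041, g' = -0.3483 → ψ = 0.6449
Converged at ψ = 0.6449.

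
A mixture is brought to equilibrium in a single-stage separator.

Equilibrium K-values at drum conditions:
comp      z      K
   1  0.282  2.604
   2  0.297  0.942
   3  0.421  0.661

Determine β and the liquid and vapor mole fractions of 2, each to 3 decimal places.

Newton–Raphson from β = 0.66:
  β = 0.660: g = 0.0180, g' = -0.253 → β = 0.731
  β = 0.731: g = 0.0005, g' = -0.240 → β = 0.733
Converged at β = 0.733.
Compositions from xᵢ = zᵢ/(1+β(Kᵢ−1)), yᵢ = Kᵢxᵢ:
  1: x = 0.130, y = 0.338
  2: x = 0.310, y = 0.292
  3: x = 0.560, y = 0.370

β = 0.733, x_2 = 0.310, y_2 = 0.292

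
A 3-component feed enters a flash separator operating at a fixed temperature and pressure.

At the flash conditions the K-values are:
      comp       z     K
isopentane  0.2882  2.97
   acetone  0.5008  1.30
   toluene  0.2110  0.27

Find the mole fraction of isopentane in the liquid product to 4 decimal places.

x_isopentane = 0.1150

Let ψ = V/F and solve Σ zᵢ(Kᵢ−1)/(1+ψ(Kᵢ−1)) = 0.
Feasibility: ΣzᵢKᵢ = 1.5640, Σzᵢ/Kᵢ = 1.2637 — both > 1, two phases present.
Newton–Raphson from ψ = 0.5:
  ψ = 0.5000: g = 0.17410, g' = -0.5968 → ψ = 0.7917
  ψ = 0.7917: g = -0.02175, g' = -0.8314 → ψ = 0.7656
  ψ = 0.7656: g = -0.00062, g' = -0.7854 → ψ = 0.7648
Converged at ψ = 0.7648.
Compositions from xᵢ = zᵢ/(1+ψ(Kᵢ−1)), yᵢ = Kᵢxᵢ:
  isopentane: x = 0.1150, y = 0.3415
  acetone: x = 0.4073, y = 0.5295
  toluene: x = 0.4777, y = 0.1290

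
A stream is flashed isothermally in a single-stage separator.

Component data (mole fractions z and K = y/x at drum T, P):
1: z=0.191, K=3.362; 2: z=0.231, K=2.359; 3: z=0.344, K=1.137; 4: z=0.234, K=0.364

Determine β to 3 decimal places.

Newton–Raphson from β = 0.59:
  β = 0.590: g = 0.1681, g' = -0.565 → β = 0.887
  β = 0.887: g = -0.0115, g' = -0.703 → β = 0.871
Converged at β = 0.871.

β = 0.871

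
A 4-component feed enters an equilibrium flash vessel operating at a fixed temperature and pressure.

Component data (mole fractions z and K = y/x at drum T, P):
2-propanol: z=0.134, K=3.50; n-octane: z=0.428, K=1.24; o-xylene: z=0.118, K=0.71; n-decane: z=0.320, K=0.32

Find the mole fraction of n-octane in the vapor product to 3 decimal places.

Newton iteration, ψ⁰ = 0.34:
  ψ = 0.340: g = -0.0450, g' = -0.528 → ψ = 0.255
  ψ = 0.255: g = 0.0012, g' = -0.562 → ψ = 0.257
Converged at ψ = 0.257.
Compositions from xᵢ = zᵢ/(1+ψ(Kᵢ−1)), yᵢ = Kᵢxᵢ:
  2-propanol: x = 0.082, y = 0.285
  n-octane: x = 0.403, y = 0.500
  o-xylene: x = 0.128, y = 0.091
  n-decane: x = 0.388, y = 0.124

y_n-octane = 0.500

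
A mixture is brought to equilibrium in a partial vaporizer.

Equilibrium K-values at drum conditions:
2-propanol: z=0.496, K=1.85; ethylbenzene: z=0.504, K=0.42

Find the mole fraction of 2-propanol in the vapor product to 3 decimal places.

y_2-propanol = 0.750

Binary case is linear: z₁(K₁−1)(1+β(K₂−1)) + z₂(K₂−1)(1+β(K₁−1)) = 0
⇒ β = [z₁(K₁−1)+z₂(K₂−1)] / [−(K₁−1)(K₂−1)] = 0.1293/0.4930 = 0.262
Compositions from xᵢ = zᵢ/(1+β(Kᵢ−1)), yᵢ = Kᵢxᵢ:
  2-propanol: x = 0.406, y = 0.750
  ethylbenzene: x = 0.594, y = 0.250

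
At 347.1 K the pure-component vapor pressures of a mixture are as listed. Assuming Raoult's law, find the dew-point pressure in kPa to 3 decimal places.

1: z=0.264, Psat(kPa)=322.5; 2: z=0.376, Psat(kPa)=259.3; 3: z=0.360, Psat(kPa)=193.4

At the dew point ψ → 1, so Σzᵢ/Kᵢ = 1 with Kᵢ = Pᵢˢᵃᵗ/P ⇒ 1/P = Σzᵢ/Pᵢˢᵃᵗ.
1/P = 0.264/322.5 + 0.376/259.3 + 0.360/193.4 = 0.004130 ⇒ P = 242.125 kPa

Pdew = 242.125 kPa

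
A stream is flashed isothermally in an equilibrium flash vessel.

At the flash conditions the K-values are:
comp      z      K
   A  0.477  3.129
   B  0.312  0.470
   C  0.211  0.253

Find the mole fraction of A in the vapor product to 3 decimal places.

Material balance + equilibrium reduce to Σ zᵢ(Kᵢ−1)/(1+ψ(Kᵢ−1)) = 0.
Check two-phase: ΣzᵢKᵢ = 1.693 > 1 and Σzᵢ/Kᵢ = 1.650 > 1, so g(0) = 0.693 > 0 and g(1) = -0.650 < 0.
Newton iteration, ψ⁰ = 0.5:
  ψ = 0.500: g = 0.0153, g' = -0.969 → ψ = 0.516
Converged at ψ = 0.516.
Compositions from xᵢ = zᵢ/(1+ψ(Kᵢ−1)), yᵢ = Kᵢxᵢ:
  A: x = 0.227, y = 0.711
  B: x = 0.429, y = 0.202
  C: x = 0.343, y = 0.087

y_A = 0.711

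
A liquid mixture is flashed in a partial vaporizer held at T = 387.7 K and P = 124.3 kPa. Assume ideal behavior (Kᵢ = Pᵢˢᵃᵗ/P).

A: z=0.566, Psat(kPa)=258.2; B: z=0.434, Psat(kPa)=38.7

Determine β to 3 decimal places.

Raoult's law: Kᵢ = Pᵢˢᵃᵗ/P = Pᵢˢᵃᵗ/124.3.
  K_A = 258.2/124.3 = 2.07723, K_B = 38.7/124.3 = 0.31134
Binary case is linear: z₁(K₁−1)(1+β(K₂−1)) + z₂(K₂−1)(1+β(K₁−1)) = 0
⇒ β = [z₁(K₁−1)+z₂(K₂−1)] / [−(K₁−1)(K₂−1)] = 0.3108/0.7418 = 0.419

β = 0.419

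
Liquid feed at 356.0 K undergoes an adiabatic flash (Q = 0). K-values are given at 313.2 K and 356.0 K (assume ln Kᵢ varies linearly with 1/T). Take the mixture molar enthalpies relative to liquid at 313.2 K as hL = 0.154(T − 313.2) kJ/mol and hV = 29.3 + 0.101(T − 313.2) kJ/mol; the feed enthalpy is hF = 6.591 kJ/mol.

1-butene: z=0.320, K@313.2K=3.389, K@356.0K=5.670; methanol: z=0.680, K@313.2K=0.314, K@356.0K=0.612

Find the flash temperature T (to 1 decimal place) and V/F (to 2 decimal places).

T = 316.3 K, V/F = 0.21

Adiabatic flash: solve Rachford–Rice at each trial T, then check hF = ψ·hV(T) + (1−ψ)·hL(T).
  T = 313.2 K: K = (3.389, 0.314), RR gives ψ = 0.182, H_out = 5.328 kJ/mol
  T = 356.0 K: K = (5.670, 0.612), RR gives ψ = 0.679, H_out = 24.949 kJ/mol
  T = 334.6 K: K = (4.456, 0.448), RR gives ψ = 0.383, H_out = 14.077 kJ/mol
  T = 323.9 K: K = (3.904, 0.377), RR gives ψ = 0.280, H_out = 9.682 kJ/mol
  T = 318.5 K: K = (3.639, 0.344), RR gives ψ = 0.230, H_out = 7.503 kJ/mol
  T = 315.9 K: K = (3.515, 0.329), RR gives ψ = 0.207, H_out = 6.444 kJ/mol
  T = 317.2 K: K = (3.577, 0.337), RR gives ψ = 0.219, H_out = 6.975 kJ/mol
Linear interpolation between T = 315.9 (H_out = 6.444) and T = 317.2 (H_out = 6.975) on hF = 6.591 gives T ≈ 316.3 K, at which ψ = 0.21.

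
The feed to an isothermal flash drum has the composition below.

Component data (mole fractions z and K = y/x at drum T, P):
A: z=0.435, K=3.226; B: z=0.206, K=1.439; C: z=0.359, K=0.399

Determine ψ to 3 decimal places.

ψ = 0.799

Newton iteration, ψ⁰ = 0.5:
  ψ = 0.500: g = 0.2240, g' = -0.774 → ψ = 0.789
  ψ = 0.789: g = 0.0080, g' = -0.775 → ψ = 0.800
  ψ = 0.800: g = -0.0000, g' = -0.781 → ψ = 0.799
Converged at ψ = 0.799.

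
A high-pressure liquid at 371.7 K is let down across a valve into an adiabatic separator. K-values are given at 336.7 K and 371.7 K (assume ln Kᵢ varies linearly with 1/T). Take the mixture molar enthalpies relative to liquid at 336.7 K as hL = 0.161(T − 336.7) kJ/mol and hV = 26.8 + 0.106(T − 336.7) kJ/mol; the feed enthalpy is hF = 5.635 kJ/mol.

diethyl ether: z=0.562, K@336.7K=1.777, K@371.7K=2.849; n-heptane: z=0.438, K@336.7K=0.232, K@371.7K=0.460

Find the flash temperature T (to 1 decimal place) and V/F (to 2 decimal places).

T = 338.2 K, V/F = 0.20

Adiabatic flash: solve Rachford–Rice at each trial T, then check hF = ψ·hV(T) + (1−ψ)·hL(T).
  T = 336.7 K: K = (1.777, 0.232), RR gives ψ = 0.168, H_out = 4.504 kJ/mol
  T = 371.7 K: K = (2.849, 0.460), RR gives ψ = 0.804, H_out = 25.631 kJ/mol
  T = 354.2 K: K = (2.276, 0.332), RR gives ψ = 0.498, H_out = 15.697 kJ/mol
  T = 345.4 K: K = (2.016, 0.279), RR gives ψ = 0.348, H_out = 10.561 kJ/mol
  T = 341.0 K: K = (1.893, 0.254), RR gives ψ = 0.263, H_out = 7.682 kJ/mol
  T = 338.9 K: K = (1.836, 0.243), RR gives ψ = 0.219, H_out = 6.185 kJ/mol
Linear interpolation between T = 336.7 (H_out = 4.504) and T = 338.9 (H_out = 6.185) on hF = 5.635 gives T ≈ 338.2 K, at which ψ = 0.20.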